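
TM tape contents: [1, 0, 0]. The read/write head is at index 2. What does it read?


Tape: [1, 0, 0]
Positions: 0 1 2
Values:    1 0 0
Head at position 2
tape[2] = 0

0


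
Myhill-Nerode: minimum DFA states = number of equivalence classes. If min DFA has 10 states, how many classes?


Myhill-Nerode theorem:
Number of equivalence classes = number of states in minimal DFA
Minimal DFA states = 10
Therefore equivalence classes = 10

10


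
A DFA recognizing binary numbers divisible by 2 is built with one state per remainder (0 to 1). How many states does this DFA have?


Divisibility by 2 is tracked via the remainder mod 2: 0, 1, ..., 1
The construction assigns one state to each remainder
Number of remainders = 2

2


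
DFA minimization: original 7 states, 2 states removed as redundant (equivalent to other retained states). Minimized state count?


Original DFA: 7 states
Redundant states removed: 2
Minimized states = original - removed
= 7 - 2
= 5

5


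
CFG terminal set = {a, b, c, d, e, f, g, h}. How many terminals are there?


Terminal symbols: a, b, c, d, e, f, g, h
Counting each: a (#1), b (#2), c (#3), d (#4), e (#5), f (#6), g (#7), h (#8)
Total = 8

8


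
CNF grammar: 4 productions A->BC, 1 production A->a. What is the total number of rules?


CNF allows two rule forms:
  A -> BC (binary): 4 rules
  A -> a (terminal): 1 rule
Total = 4 + 1 = 5

5


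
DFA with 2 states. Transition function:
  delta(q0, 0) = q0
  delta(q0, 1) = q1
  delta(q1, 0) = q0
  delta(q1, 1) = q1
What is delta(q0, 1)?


Looking up transition function:
delta(q0, 1) in the table
Row: q0, Column: 1
Result: q1

q1


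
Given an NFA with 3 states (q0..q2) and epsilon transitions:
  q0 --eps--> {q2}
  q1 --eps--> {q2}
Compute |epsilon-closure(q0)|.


Starting from q0
Initialize closure = {q0}
Follow epsilon from q0 -> add q2
Final closure: {q0, q2}
Size = 2

2


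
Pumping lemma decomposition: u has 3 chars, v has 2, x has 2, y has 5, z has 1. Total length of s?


|s| = |u| + |v| + |x| + |y| + |z|
= 3 + 2 + 2 + 5 + 1
= 5 + 2 + 6
= 7 + 6
= 13

13


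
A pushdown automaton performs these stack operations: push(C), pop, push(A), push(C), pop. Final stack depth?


Tracing stack operations:
  push(C) -> stack = [C], depth=1
  pop -> removed C, stack = [], depth=0
  push(A) -> stack = [A], depth=1
  push(C) -> stack = [A,C], depth=2
  pop -> removed C, stack = [A], depth=1
Final depth = 1

1


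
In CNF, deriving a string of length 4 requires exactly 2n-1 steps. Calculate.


Chomsky Normal Form derivation:
String length n = 4
Each step either:
  - Splits a nonterminal into two (n-1 such steps)
  - Converts a nonterminal to terminal (n such steps)
Total = (n-1) + n = 2n - 1
= 2(4) - 1
= 8 - 1
= 7

7


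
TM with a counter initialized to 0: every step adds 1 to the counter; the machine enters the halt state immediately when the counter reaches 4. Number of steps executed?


Counter starts at 0. Counting sequence:
  Step 1: counter = 1
  Step 2: counter = 2
  Step 3: counter = 3
  Step 4: counter = 4
Counter reached 4 -> halt
Total steps = 4

4


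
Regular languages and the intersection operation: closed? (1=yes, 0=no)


Regular languages are closed under all standard operations:
- Union: Yes (product construction)
- Intersection: Yes (product construction)
- Complement: Yes (swap accept/reject)
- Concatenation: Yes (NFA construction)
Operation: intersection -> Closed

1


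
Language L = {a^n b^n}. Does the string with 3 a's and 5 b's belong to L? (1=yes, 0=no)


Language requires equal numbers of a's and b's
PDA pushes for each 'a', pops for each 'b'
Number of a's = 3
Number of b's = 5
3 != 5 -> Reject

0


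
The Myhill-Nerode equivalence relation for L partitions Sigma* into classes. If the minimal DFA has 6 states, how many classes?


Myhill-Nerode theorem:
Number of equivalence classes = number of states in minimal DFA
Minimal DFA states = 6
Therefore equivalence classes = 6

6


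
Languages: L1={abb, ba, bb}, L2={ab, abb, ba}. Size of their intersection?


L1 = {abb, ba, bb}
L2 = {ab, abb, ba}
Checking each string in L1 against L2:
  'abb': in L2? Yes
  'ba': in L2? Yes
  'bb': in L2? No
Intersection = {abb, ba}
|L1 ∩ L2| = 2

2


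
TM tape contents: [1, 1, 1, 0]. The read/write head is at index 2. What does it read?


Tape: [1, 1, 1, 0]
Positions: 0 1 2 3
Values:    1 1 1 0
Head at position 2
tape[2] = 1

1


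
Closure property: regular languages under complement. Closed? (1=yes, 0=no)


Regular languages are closed under:
- Union (DFA product construction)
- Intersection (DFA product construction)
- Complement (swap accept/reject states)
- Concatenation (NFA construction)
- Kleene star (NFA construction)
complement is in this list
Therefore: closed

1


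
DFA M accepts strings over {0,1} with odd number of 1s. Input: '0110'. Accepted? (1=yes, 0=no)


DFA has 2 states: q_even (start, accept=no) and q_odd
Processing string '0110' character by character:
  Position 0: read '0', 1-count=0 -> q_even (no change)
  Position 1: read '1', 1-count=1 -> q_odd
  Position 2: read '1', 1-count=2 -> q_even
  Position 3: read '0', 1-count=2 -> q_even (no change)
Final state: q_even, total 1s = 2 (even); the DFA requires an odd count -> reject

0


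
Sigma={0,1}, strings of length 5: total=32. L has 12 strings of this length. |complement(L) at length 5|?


Alphabet: {0,1}
String length: 5
Total strings of length 5 = 2^5 = 32
Strings in L = 12
Complement = total - |L|
= 32 - 12
= 20

20


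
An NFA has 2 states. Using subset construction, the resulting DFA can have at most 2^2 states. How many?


NFA has 2 states
Subset construction: each DFA state = subset of NFA states
Maximum subsets = 2^2
2^2 = 4

4


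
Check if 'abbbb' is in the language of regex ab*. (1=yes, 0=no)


Pattern: ab*
String: 'abbbb'
Pattern requires: exactly one 'a' followed by zero or more 'b's
First char is 'a' -> OK
Rest 'bbbb': all b's? Yes
Result: 1

1


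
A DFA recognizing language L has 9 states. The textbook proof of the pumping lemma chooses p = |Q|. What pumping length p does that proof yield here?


Pumping lemma for regular languages (standard proof):
Take p = |Q|, the number of DFA states.
Any string of length >= |Q| passes through |Q|+1 states while reading its first |Q| symbols,
so by pigeonhole some state repeats, giving the loop that can be pumped.
Here |Q| = 9
Therefore the proof uses p = 9

9


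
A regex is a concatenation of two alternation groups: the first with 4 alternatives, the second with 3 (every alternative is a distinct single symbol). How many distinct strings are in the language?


First group: 4 alternatives
Second group: 3 alternatives
Concatenation: each choice from group 1 pairs with each from group 2
Total = 4 x 3 = 12

12


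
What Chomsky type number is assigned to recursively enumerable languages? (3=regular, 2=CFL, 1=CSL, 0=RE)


Chomsky hierarchy levels:
  Type 3: Regular (DFA/NFA/regex)
  Type 2: Context-free (PDA)
  Type 1: Context-sensitive
  Type 0: Recursively enumerable (TM)
'recursively enumerable' corresponds to Type 0

0


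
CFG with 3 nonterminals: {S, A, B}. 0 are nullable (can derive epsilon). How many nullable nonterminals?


Nonterminals: {S, A, B}
A nonterminal is nullable if it can derive epsilon
Counting nullable nonterminals: 0
Total nullable = 0

0


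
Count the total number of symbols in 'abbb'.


String: 'abbb'
Counting characters:
  'a' appears 1 time(s)
  'b' appears 3 time(s)
Total length = 1 + 3 = 4

4


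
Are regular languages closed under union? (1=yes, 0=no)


Regular languages are closed under:
- Union (DFA product construction)
- Intersection (DFA product construction)
- Complement (swap accept/reject states)
- Concatenation (NFA construction)
- Kleene star (NFA construction)
union is in this list
Therefore: closed

1


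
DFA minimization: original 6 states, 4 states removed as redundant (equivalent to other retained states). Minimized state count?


Original DFA: 6 states
Redundant states removed: 4
Minimized states = original - removed
= 6 - 4
= 2

2


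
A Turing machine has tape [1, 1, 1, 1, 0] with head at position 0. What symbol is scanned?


Tape: [1, 1, 1, 1, 0]
Positions: 0 1 2 3 4
Values:    1 1 1 1 0
Head at position 0
tape[0] = 1

1


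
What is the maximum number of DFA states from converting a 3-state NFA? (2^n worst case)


NFA has 3 states
Subset construction: each DFA state = subset of NFA states
Maximum subsets = 2^3
2^3 = 8

8


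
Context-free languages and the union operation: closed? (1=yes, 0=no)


CFL closure properties:
  Closed under: union, concatenation, Kleene star
  NOT closed under: intersection, complement
Operation 'union' is in closed list -> Yes (closed)

1


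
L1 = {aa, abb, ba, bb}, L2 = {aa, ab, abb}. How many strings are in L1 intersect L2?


L1 = {aa, abb, ba, bb}
L2 = {aa, ab, abb}
Checking each string in L1 against L2:
  'aa': in L2? Yes
  'abb': in L2? Yes
  'ba': in L2? No
  'bb': in L2? No
Intersection = {aa, abb}
|L1 ∩ L2| = 2

2


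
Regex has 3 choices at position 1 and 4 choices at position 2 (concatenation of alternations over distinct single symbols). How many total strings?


First group: 3 alternatives
Second group: 4 alternatives
Concatenation: each choice from group 1 pairs with each from group 2
Total = 3 x 4 = 12

12


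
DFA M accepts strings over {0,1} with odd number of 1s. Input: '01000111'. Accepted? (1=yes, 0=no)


DFA has 2 states: q_even (start, accept=no) and q_odd
Processing string '01000111' character by character:
  Position 0: read '0', 1-count=0 -> q_even (no change)
  Position 1: read '1', 1-count=1 -> q_odd
  Position 2: read '0', 1-count=1 -> q_odd (no change)
  Position 3: read '0', 1-count=1 -> q_odd (no change)
  Position 4: read '0', 1-count=1 -> q_odd (no change)
  Position 5: read '1', 1-count=2 -> q_even
  Position 6: read '1', 1-count=3 -> q_odd
  Position 7: read '1', 1-count=4 -> q_even
Final state: q_even, total 1s = 4 (even); the DFA requires an odd count -> reject

0


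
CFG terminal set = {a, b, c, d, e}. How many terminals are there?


Terminal symbols: a, b, c, d, e
Counting each: a (#1), b (#2), c (#3), d (#4), e (#5)
Total = 5

5


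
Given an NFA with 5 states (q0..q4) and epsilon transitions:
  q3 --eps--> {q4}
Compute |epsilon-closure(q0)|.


Starting from q0
Initialize closure = {q0}
q0 has no outgoing epsilon transitions -> nothing to add
Final closure: {q0}
Size = 1

1


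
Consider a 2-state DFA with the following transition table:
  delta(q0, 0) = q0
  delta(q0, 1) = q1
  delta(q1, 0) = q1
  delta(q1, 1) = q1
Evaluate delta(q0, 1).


Looking up transition function:
delta(q0, 1) in the table
Row: q0, Column: 1
Result: q1

q1


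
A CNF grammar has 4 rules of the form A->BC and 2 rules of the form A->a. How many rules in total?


CNF allows two rule forms:
  A -> BC (binary): 4 rules
  A -> a (terminal): 2 rules
Total = 4 + 2 = 6

6


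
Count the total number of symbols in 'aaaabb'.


String: 'aaaabb'
Counting characters:
  'a' appears 4 time(s)
  'b' appears 2 time(s)
Total length = 4 + 2 = 6

6


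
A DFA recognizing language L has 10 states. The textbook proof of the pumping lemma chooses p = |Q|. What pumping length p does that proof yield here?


Pumping lemma for regular languages (standard proof):
Take p = |Q|, the number of DFA states.
Any string of length >= |Q| passes through |Q|+1 states while reading its first |Q| symbols,
so by pigeonhole some state repeats, giving the loop that can be pumped.
Here |Q| = 10
Therefore the proof uses p = 10

10


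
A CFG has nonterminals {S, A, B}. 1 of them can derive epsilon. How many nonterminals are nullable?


Nonterminals: {S, A, B}
A nonterminal is nullable if it can derive epsilon
Counting nullable nonterminals: 1
Total nullable = 1

1


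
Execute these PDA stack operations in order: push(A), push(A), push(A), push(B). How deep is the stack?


Tracing stack operations:
  push(A) -> stack = [A], depth=1
  push(A) -> stack = [A,A], depth=2
  push(A) -> stack = [A,A,A], depth=3
  push(B) -> stack = [A,A,A,B], depth=4
Final depth = 4

4


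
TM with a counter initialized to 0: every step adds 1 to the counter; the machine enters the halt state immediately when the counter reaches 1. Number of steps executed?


Counter starts at 0. Counting sequence:
  Step 1: counter = 1
Counter reached 1 -> halt
Total steps = 1

1


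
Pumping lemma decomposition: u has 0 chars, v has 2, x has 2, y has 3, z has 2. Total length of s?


|s| = |u| + |v| + |x| + |y| + |z|
= 0 + 2 + 2 + 3 + 2
= 2 + 2 + 5
= 4 + 5
= 9

9


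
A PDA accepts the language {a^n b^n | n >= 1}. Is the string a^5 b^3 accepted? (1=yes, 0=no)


Language requires equal numbers of a's and b's
PDA pushes for each 'a', pops for each 'b'
Number of a's = 5
Number of b's = 3
5 != 3 -> Reject

0


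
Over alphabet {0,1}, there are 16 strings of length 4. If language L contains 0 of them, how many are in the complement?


Alphabet: {0,1}
String length: 4
Total strings of length 4 = 2^4 = 16
Strings in L = 0
Complement = total - |L|
= 16 - 0
= 16

16


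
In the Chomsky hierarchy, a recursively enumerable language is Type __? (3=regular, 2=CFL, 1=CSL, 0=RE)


Chomsky hierarchy levels:
  Type 3: Regular (DFA/NFA/regex)
  Type 2: Context-free (PDA)
  Type 1: Context-sensitive
  Type 0: Recursively enumerable (TM)
'recursively enumerable' corresponds to Type 0

0


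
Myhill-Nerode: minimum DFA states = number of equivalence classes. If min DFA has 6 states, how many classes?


Myhill-Nerode theorem:
Number of equivalence classes = number of states in minimal DFA
Minimal DFA states = 6
Therefore equivalence classes = 6

6


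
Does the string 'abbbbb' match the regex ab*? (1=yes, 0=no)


Pattern: ab*
String: 'abbbbb'
Pattern requires: exactly one 'a' followed by zero or more 'b's
First char is 'a' -> OK
Rest 'bbbbb': all b's? Yes
Result: 1

1


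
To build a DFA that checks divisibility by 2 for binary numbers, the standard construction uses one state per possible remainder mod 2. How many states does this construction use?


Divisibility by 2 is tracked via the remainder mod 2: 0, 1, ..., 1
The construction assigns one state to each remainder
Number of remainders = 2

2


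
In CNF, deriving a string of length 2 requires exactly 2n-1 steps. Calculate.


Chomsky Normal Form derivation:
String length n = 2
Each step either:
  - Splits a nonterminal into two (n-1 such steps)
  - Converts a nonterminal to terminal (n such steps)
Total = (n-1) + n = 2n - 1
= 2(2) - 1
= 4 - 1
= 3

3


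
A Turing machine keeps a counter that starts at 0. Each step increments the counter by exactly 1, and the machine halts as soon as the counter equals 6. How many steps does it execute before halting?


Counter starts at 0. Counting sequence:
  Step 1: counter = 1
  Step 2: counter = 2
  Step 3: counter = 3
  Step 4: counter = 4
  Step 5: counter = 5
  Step 6: counter = 6
Counter reached 6 -> halt
Total steps = 6

6


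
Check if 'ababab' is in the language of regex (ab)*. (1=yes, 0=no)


Pattern: (ab)*
String: 'ababab'
Pattern requires: zero or more repetitions of 'ab'
Pairs: ['ab', 'ab', 'ab']
All pairs are 'ab'? Yes
Result: 1

1


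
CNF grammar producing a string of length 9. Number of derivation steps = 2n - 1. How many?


Chomsky Normal Form derivation:
String length n = 9
Each step either:
  - Splits a nonterminal into two (n-1 such steps)
  - Converts a nonterminal to terminal (n such steps)
Total = (n-1) + n = 2n - 1
= 2(9) - 1
= 18 - 1
= 17

17


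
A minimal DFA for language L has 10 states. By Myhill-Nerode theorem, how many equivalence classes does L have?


Myhill-Nerode theorem:
Number of equivalence classes = number of states in minimal DFA
Minimal DFA states = 10
Therefore equivalence classes = 10

10


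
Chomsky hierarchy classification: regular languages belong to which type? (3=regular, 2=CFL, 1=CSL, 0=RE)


Chomsky hierarchy levels:
  Type 3: Regular (DFA/NFA/regex)
  Type 2: Context-free (PDA)
  Type 1: Context-sensitive
  Type 0: Recursively enumerable (TM)
'regular' corresponds to Type 3

3


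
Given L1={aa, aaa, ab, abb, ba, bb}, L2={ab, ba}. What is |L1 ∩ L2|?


L1 = {aa, aaa, ab, abb, ba, bb}
L2 = {ab, ba}
Checking each string in L1 against L2:
  'aa': in L2? No
  'aaa': in L2? No
  'ab': in L2? Yes
  'abb': in L2? No
  'ba': in L2? Yes
  'bb': in L2? No
Intersection = {ab, ba}
|L1 ∩ L2| = 2

2


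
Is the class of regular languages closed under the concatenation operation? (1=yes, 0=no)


Regular languages are closed under:
- Union (DFA product construction)
- Intersection (DFA product construction)
- Complement (swap accept/reject states)
- Concatenation (NFA construction)
- Kleene star (NFA construction)
concatenation is in this list
Therefore: closed

1


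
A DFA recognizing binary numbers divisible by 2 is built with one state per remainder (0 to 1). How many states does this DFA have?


Divisibility by 2 is tracked via the remainder mod 2: 0, 1, ..., 1
The construction assigns one state to each remainder
Number of remainders = 2

2


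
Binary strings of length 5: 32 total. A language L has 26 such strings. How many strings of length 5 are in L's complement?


Alphabet: {0,1}
String length: 5
Total strings of length 5 = 2^5 = 32
Strings in L = 26
Complement = total - |L|
= 32 - 26
= 6

6


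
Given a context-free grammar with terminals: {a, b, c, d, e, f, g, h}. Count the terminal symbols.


Terminal symbols: a, b, c, d, e, f, g, h
Counting each: a (#1), b (#2), c (#3), d (#4), e (#5), f (#6), g (#7), h (#8)
Total = 8

8


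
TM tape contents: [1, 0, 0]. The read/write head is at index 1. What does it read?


Tape: [1, 0, 0]
Positions: 0 1 2
Values:    1 0 0
Head at position 1
tape[1] = 0

0


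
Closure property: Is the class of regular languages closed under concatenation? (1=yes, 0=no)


Regular languages are closed under all standard operations:
- Union: Yes (product construction)
- Intersection: Yes (product construction)
- Complement: Yes (swap accept/reject)
- Concatenation: Yes (NFA construction)
Operation: concatenation -> Closed

1


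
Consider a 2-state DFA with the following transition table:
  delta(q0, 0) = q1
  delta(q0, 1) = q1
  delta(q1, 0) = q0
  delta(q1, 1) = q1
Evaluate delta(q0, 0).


Looking up transition function:
delta(q0, 0) in the table
Row: q0, Column: 0
Result: q1

q1


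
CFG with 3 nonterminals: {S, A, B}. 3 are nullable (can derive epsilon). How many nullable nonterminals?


Nonterminals: {S, A, B}
A nonterminal is nullable if it can derive epsilon
Counting nullable nonterminals: 3
Total nullable = 3

3


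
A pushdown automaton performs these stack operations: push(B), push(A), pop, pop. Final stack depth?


Tracing stack operations:
  push(B) -> stack = [B], depth=1
  push(A) -> stack = [B,A], depth=2
  pop -> removed A, stack = [B], depth=1
  pop -> removed B, stack = [], depth=0
Final depth = 0

0


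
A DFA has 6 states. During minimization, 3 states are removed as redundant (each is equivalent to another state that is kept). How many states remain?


Original DFA: 6 states
Redundant states removed: 3
Minimized states = original - removed
= 6 - 3
= 3

3


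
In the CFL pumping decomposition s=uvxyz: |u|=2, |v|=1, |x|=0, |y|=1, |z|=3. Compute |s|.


|s| = |u| + |v| + |x| + |y| + |z|
= 2 + 1 + 0 + 1 + 3
= 3 + 0 + 4
= 3 + 4
= 7

7


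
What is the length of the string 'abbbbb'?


String: 'abbbbb'
Counting characters:
  'a' appears 1 time(s)
  'b' appears 5 time(s)
Total length = 1 + 5 = 6

6


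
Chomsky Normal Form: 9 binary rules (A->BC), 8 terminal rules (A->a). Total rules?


CNF allows two rule forms:
  A -> BC (binary): 9 rules
  A -> a (terminal): 8 rules
Total = 9 + 8 = 17

17


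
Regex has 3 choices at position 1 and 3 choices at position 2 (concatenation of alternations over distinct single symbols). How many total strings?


First group: 3 alternatives
Second group: 3 alternatives
Concatenation: each choice from group 1 pairs with each from group 2
Total = 3 x 3 = 9

9


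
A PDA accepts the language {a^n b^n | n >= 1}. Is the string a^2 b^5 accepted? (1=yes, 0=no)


Language requires equal numbers of a's and b's
PDA pushes for each 'a', pops for each 'b'
Number of a's = 2
Number of b's = 5
2 != 5 -> Reject

0


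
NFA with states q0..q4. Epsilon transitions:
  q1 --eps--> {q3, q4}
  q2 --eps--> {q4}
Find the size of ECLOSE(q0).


Starting from q0
Initialize closure = {q0}
q0 has no outgoing epsilon transitions -> nothing to add
Final closure: {q0}
Size = 1

1


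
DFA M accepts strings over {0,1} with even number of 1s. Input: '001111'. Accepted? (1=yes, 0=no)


DFA has 2 states: q_even (start, accept=yes) and q_odd
Processing string '001111' character by character:
  Position 0: read '0', 1-count=0 -> q_even (no change)
  Position 1: read '0', 1-count=0 -> q_even (no change)
  Position 2: read '1', 1-count=1 -> q_odd
  Position 3: read '1', 1-count=2 -> q_even
  Position 4: read '1', 1-count=3 -> q_odd
  Position 5: read '1', 1-count=4 -> q_even
Final state: q_even, total 1s = 4 (even); the DFA requires an even count -> accept

1


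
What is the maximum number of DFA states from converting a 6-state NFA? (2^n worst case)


NFA has 6 states
Subset construction: each DFA state = subset of NFA states
Maximum subsets = 2^6
2^6 = 64

64


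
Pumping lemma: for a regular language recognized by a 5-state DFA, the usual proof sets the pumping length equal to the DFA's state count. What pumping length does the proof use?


Pumping lemma for regular languages (standard proof):
Take p = |Q|, the number of DFA states.
Any string of length >= |Q| passes through |Q|+1 states while reading its first |Q| symbols,
so by pigeonhole some state repeats, giving the loop that can be pumped.
Here |Q| = 5
Therefore the proof uses p = 5

5


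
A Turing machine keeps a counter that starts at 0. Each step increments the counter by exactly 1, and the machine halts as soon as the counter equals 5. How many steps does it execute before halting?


Counter starts at 0. Counting sequence:
  Step 1: counter = 1
  Step 2: counter = 2
  Step 3: counter = 3
  Step 4: counter = 4
  Step 5: counter = 5
Counter reached 5 -> halt
Total steps = 5

5


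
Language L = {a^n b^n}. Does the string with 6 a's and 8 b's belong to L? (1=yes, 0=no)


Language requires equal numbers of a's and b's
PDA pushes for each 'a', pops for each 'b'
Number of a's = 6
Number of b's = 8
6 != 8 -> Reject

0


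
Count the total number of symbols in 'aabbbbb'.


String: 'aabbbbb'
Counting characters:
  'a' appears 2 time(s)
  'b' appears 5 time(s)
Total length = 2 + 5 = 7

7


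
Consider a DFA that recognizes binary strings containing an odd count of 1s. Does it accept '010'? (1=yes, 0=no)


DFA has 2 states: q_even (start, accept=no) and q_odd
Processing string '010' character by character:
  Position 0: read '0', 1-count=0 -> q_even (no change)
  Position 1: read '1', 1-count=1 -> q_odd
  Position 2: read '0', 1-count=1 -> q_odd (no change)
Final state: q_odd, total 1s = 1 (odd); the DFA requires an odd count -> accept

1


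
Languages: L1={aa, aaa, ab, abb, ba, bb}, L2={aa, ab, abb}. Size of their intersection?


L1 = {aa, aaa, ab, abb, ba, bb}
L2 = {aa, ab, abb}
Checking each string in L1 against L2:
  'aa': in L2? Yes
  'aaa': in L2? No
  'ab': in L2? Yes
  'abb': in L2? Yes
  'ba': in L2? No
  'bb': in L2? No
Intersection = {aa, ab, abb}
|L1 ∩ L2| = 3

3


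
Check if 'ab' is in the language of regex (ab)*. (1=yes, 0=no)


Pattern: (ab)*
String: 'ab'
Pattern requires: zero or more repetitions of 'ab'
Pairs: ['ab']
All pairs are 'ab'? Yes
Result: 1

1


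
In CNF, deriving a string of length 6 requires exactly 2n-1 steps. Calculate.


Chomsky Normal Form derivation:
String length n = 6
Each step either:
  - Splits a nonterminal into two (n-1 such steps)
  - Converts a nonterminal to terminal (n such steps)
Total = (n-1) + n = 2n - 1
= 2(6) - 1
= 12 - 1
= 11

11


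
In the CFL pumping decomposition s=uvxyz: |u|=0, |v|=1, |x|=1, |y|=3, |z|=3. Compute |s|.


|s| = |u| + |v| + |x| + |y| + |z|
= 0 + 1 + 1 + 3 + 3
= 1 + 1 + 6
= 2 + 6
= 8

8


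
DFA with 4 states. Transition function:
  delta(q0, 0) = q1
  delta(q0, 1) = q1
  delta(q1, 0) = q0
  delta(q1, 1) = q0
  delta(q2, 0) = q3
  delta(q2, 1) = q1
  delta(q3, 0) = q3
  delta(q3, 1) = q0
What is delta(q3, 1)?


Looking up transition function:
delta(q3, 1) in the table
Row: q3, Column: 1
Result: q0

q0


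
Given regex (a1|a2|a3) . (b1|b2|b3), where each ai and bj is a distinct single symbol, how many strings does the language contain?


First group: 3 alternatives
Second group: 3 alternatives
Concatenation: each choice from group 1 pairs with each from group 2
Total = 3 x 3 = 9

9


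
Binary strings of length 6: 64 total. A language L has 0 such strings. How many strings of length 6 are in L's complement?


Alphabet: {0,1}
String length: 6
Total strings of length 6 = 2^6 = 64
Strings in L = 0
Complement = total - |L|
= 64 - 0
= 64

64


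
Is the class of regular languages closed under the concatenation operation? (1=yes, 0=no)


Regular languages are closed under:
- Union (DFA product construction)
- Intersection (DFA product construction)
- Complement (swap accept/reject states)
- Concatenation (NFA construction)
- Kleene star (NFA construction)
concatenation is in this list
Therefore: closed

1


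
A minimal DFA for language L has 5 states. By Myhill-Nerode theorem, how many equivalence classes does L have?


Myhill-Nerode theorem:
Number of equivalence classes = number of states in minimal DFA
Minimal DFA states = 5
Therefore equivalence classes = 5

5


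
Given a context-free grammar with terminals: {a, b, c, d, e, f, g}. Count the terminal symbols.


Terminal symbols: a, b, c, d, e, f, g
Counting each: a (#1), b (#2), c (#3), d (#4), e (#5), f (#6), g (#7)
Total = 7

7


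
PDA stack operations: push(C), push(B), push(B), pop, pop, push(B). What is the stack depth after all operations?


Tracing stack operations:
  push(C) -> stack = [C], depth=1
  push(B) -> stack = [C,B], depth=2
  push(B) -> stack = [C,B,B], depth=3
  pop -> removed B, stack = [C,B], depth=2
  pop -> removed B, stack = [C], depth=1
  push(B) -> stack = [C,B], depth=2
Final depth = 2

2


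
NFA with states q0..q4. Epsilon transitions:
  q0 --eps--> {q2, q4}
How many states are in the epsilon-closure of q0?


Starting from q0
Initialize closure = {q0}
Follow epsilon from q0 -> add q2
Follow epsilon from q0 -> add q4
Final closure: {q0, q2, q4}
Size = 3

3


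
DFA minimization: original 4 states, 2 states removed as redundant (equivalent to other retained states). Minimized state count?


Original DFA: 4 states
Redundant states removed: 2
Minimized states = original - removed
= 4 - 2
= 2

2


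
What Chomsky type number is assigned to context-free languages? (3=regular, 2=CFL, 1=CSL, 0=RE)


Chomsky hierarchy levels:
  Type 3: Regular (DFA/NFA/regex)
  Type 2: Context-free (PDA)
  Type 1: Context-sensitive
  Type 0: Recursively enumerable (TM)
'context-free' corresponds to Type 2

2


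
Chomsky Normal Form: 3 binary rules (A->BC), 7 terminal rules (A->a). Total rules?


CNF allows two rule forms:
  A -> BC (binary): 3 rules
  A -> a (terminal): 7 rules
Total = 3 + 7 = 10

10


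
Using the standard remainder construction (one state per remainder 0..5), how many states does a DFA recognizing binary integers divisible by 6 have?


Divisibility by 6 is tracked via the remainder mod 6: 0, 1, ..., 5
The construction assigns one state to each remainder
Number of remainders = 6

6


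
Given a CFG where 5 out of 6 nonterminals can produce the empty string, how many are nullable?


Nonterminals: {S, A, B, C, D, E}
A nonterminal is nullable if it can derive epsilon
Counting nullable nonterminals: 5
Total nullable = 5

5


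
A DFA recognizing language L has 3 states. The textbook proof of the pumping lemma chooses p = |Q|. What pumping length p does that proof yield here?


Pumping lemma for regular languages (standard proof):
Take p = |Q|, the number of DFA states.
Any string of length >= |Q| passes through |Q|+1 states while reading its first |Q| symbols,
so by pigeonhole some state repeats, giving the loop that can be pumped.
Here |Q| = 3
Therefore the proof uses p = 3

3


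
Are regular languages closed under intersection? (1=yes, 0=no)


Regular languages are closed under all standard operations:
- Union: Yes (product construction)
- Intersection: Yes (product construction)
- Complement: Yes (swap accept/reject)
- Concatenation: Yes (NFA construction)
Operation: intersection -> Closed

1


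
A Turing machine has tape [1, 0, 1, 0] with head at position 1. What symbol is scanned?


Tape: [1, 0, 1, 0]
Positions: 0 1 2 3
Values:    1 0 1 0
Head at position 1
tape[1] = 0

0


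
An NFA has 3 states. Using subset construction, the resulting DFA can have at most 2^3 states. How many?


NFA has 3 states
Subset construction: each DFA state = subset of NFA states
Maximum subsets = 2^3
2^3 = 8

8


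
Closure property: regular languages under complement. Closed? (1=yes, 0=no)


Regular languages are closed under:
- Union (DFA product construction)
- Intersection (DFA product construction)
- Complement (swap accept/reject states)
- Concatenation (NFA construction)
- Kleene star (NFA construction)
complement is in this list
Therefore: closed

1


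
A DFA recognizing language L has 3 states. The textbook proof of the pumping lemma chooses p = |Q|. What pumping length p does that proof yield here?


Pumping lemma for regular languages (standard proof):
Take p = |Q|, the number of DFA states.
Any string of length >= |Q| passes through |Q|+1 states while reading its first |Q| symbols,
so by pigeonhole some state repeats, giving the loop that can be pumped.
Here |Q| = 3
Therefore the proof uses p = 3

3


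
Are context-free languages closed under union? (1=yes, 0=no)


CFL closure properties:
  Closed under: union, concatenation, Kleene star
  NOT closed under: intersection, complement
Operation 'union' is in closed list -> Yes (closed)

1


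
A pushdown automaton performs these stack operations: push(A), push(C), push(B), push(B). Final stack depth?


Tracing stack operations:
  push(A) -> stack = [A], depth=1
  push(C) -> stack = [A,C], depth=2
  push(B) -> stack = [A,C,B], depth=3
  push(B) -> stack = [A,C,B,B], depth=4
Final depth = 4

4


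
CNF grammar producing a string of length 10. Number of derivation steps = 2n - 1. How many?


Chomsky Normal Form derivation:
String length n = 10
Each step either:
  - Splits a nonterminal into two (n-1 such steps)
  - Converts a nonterminal to terminal (n such steps)
Total = (n-1) + n = 2n - 1
= 2(10) - 1
= 20 - 1
= 19

19


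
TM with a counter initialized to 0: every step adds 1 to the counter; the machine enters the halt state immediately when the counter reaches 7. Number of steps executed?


Counter starts at 0. Counting sequence:
  Step 1: counter = 1
  Step 2: counter = 2
  Step 3: counter = 3
  Step 4: counter = 4
  Step 5: counter = 5
  Step 6: counter = 6
  Step 7: counter = 7
Counter reached 7 -> halt
Total steps = 7

7


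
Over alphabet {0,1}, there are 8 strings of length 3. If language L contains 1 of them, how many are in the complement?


Alphabet: {0,1}
String length: 3
Total strings of length 3 = 2^3 = 8
Strings in L = 1
Complement = total - |L|
= 8 - 1
= 7

7


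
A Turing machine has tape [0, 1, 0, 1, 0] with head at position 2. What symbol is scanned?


Tape: [0, 1, 0, 1, 0]
Positions: 0 1 2 3 4
Values:    0 1 0 1 0
Head at position 2
tape[2] = 0

0


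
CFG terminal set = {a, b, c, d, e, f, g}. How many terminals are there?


Terminal symbols: a, b, c, d, e, f, g
Counting each: a (#1), b (#2), c (#3), d (#4), e (#5), f (#6), g (#7)
Total = 7

7


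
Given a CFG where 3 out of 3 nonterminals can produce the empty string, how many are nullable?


Nonterminals: {S, A, B}
A nonterminal is nullable if it can derive epsilon
Counting nullable nonterminals: 3
Total nullable = 3

3


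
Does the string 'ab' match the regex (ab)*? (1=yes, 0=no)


Pattern: (ab)*
String: 'ab'
Pattern requires: zero or more repetitions of 'ab'
Pairs: ['ab']
All pairs are 'ab'? Yes
Result: 1

1


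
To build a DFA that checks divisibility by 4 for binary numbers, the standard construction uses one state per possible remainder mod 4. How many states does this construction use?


Divisibility by 4 is tracked via the remainder mod 4: 0, 1, ..., 3
The construction assigns one state to each remainder
Number of remainders = 4

4


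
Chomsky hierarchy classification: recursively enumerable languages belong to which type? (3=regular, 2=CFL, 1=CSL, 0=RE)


Chomsky hierarchy levels:
  Type 3: Regular (DFA/NFA/regex)
  Type 2: Context-free (PDA)
  Type 1: Context-sensitive
  Type 0: Recursively enumerable (TM)
'recursively enumerable' corresponds to Type 0

0


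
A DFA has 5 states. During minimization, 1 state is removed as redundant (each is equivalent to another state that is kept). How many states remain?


Original DFA: 5 states
Redundant states removed: 1
Minimized states = original - removed
= 5 - 1
= 4

4


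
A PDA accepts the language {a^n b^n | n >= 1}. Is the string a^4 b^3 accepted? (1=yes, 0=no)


Language requires equal numbers of a's and b's
PDA pushes for each 'a', pops for each 'b'
Number of a's = 4
Number of b's = 3
4 != 3 -> Reject

0


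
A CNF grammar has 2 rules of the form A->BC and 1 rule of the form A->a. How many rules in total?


CNF allows two rule forms:
  A -> BC (binary): 2 rules
  A -> a (terminal): 1 rule
Total = 2 + 1 = 3

3


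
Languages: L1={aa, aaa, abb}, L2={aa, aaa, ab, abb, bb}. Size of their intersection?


L1 = {aa, aaa, abb}
L2 = {aa, aaa, ab, abb, bb}
Checking each string in L1 against L2:
  'aa': in L2? Yes
  'aaa': in L2? Yes
  'abb': in L2? Yes
Intersection = {aa, aaa, abb}
|L1 ∩ L2| = 3

3


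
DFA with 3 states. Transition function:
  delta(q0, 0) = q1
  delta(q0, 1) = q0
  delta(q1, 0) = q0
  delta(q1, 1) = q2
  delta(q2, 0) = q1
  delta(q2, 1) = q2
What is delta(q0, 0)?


Looking up transition function:
delta(q0, 0) in the table
Row: q0, Column: 0
Result: q1

q1


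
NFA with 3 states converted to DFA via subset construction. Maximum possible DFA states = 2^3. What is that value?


NFA has 3 states
Subset construction: each DFA state = subset of NFA states
Maximum subsets = 2^3
2^3 = 8

8


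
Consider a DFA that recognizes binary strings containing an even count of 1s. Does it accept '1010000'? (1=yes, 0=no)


DFA has 2 states: q_even (start, accept=yes) and q_odd
Processing string '1010000' character by character:
  Position 0: read '1', 1-count=1 -> q_odd
  Position 1: read '0', 1-count=1 -> q_odd (no change)
  Position 2: read '1', 1-count=2 -> q_even
  Position 3: read '0', 1-count=2 -> q_even (no change)
  Position 4: read '0', 1-count=2 -> q_even (no change)
  Position 5: read '0', 1-count=2 -> q_even (no change)
  Position 6: read '0', 1-count=2 -> q_even (no change)
Final state: q_even, total 1s = 2 (even); the DFA requires an even count -> accept

1


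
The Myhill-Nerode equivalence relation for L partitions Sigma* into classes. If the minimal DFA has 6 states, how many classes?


Myhill-Nerode theorem:
Number of equivalence classes = number of states in minimal DFA
Minimal DFA states = 6
Therefore equivalence classes = 6

6


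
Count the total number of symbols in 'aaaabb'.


String: 'aaaabb'
Counting characters:
  'a' appears 4 time(s)
  'b' appears 2 time(s)
Total length = 4 + 2 = 6

6


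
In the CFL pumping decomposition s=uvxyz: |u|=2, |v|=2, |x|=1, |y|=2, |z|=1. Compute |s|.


|s| = |u| + |v| + |x| + |y| + |z|
= 2 + 2 + 1 + 2 + 1
= 4 + 1 + 3
= 5 + 3
= 8

8


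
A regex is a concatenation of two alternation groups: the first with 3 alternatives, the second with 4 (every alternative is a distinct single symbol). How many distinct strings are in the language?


First group: 3 alternatives
Second group: 4 alternatives
Concatenation: each choice from group 1 pairs with each from group 2
Total = 3 x 4 = 12

12


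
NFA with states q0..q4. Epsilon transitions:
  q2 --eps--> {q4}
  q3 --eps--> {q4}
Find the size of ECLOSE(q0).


Starting from q0
Initialize closure = {q0}
q0 has no outgoing epsilon transitions -> nothing to add
Final closure: {q0}
Size = 1

1


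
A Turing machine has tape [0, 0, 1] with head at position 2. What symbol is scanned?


Tape: [0, 0, 1]
Positions: 0 1 2
Values:    0 0 1
Head at position 2
tape[2] = 1

1


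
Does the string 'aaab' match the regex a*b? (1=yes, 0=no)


Pattern: a*b
String: 'aaab'
Pattern requires: zero or more 'a's followed by exactly one 'b'
Found 3 leading 'a's
Remaining: 'b'
Remaining is exactly 'b' -> match
Result: 1

1


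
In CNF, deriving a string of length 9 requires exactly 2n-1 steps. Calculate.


Chomsky Normal Form derivation:
String length n = 9
Each step either:
  - Splits a nonterminal into two (n-1 such steps)
  - Converts a nonterminal to terminal (n such steps)
Total = (n-1) + n = 2n - 1
= 2(9) - 1
= 18 - 1
= 17

17


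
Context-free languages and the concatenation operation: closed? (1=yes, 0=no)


CFL closure properties:
  Closed under: union, concatenation, Kleene star
  NOT closed under: intersection, complement
Operation 'concatenation' is in closed list -> Yes (closed)

1


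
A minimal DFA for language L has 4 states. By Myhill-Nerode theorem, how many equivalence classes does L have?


Myhill-Nerode theorem:
Number of equivalence classes = number of states in minimal DFA
Minimal DFA states = 4
Therefore equivalence classes = 4

4


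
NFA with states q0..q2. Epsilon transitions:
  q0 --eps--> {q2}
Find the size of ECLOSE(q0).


Starting from q0
Initialize closure = {q0}
Follow epsilon from q0 -> add q2
Final closure: {q0, q2}
Size = 2

2


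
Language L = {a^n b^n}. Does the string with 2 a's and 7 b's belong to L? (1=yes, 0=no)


Language requires equal numbers of a's and b's
PDA pushes for each 'a', pops for each 'b'
Number of a's = 2
Number of b's = 7
2 != 7 -> Reject

0


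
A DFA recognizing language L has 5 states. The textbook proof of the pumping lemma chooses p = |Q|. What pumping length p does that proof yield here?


Pumping lemma for regular languages (standard proof):
Take p = |Q|, the number of DFA states.
Any string of length >= |Q| passes through |Q|+1 states while reading its first |Q| symbols,
so by pigeonhole some state repeats, giving the loop that can be pumped.
Here |Q| = 5
Therefore the proof uses p = 5

5


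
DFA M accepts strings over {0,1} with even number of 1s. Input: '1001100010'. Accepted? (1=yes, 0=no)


DFA has 2 states: q_even (start, accept=yes) and q_odd
Processing string '1001100010' character by character:
  Position 0: read '1', 1-count=1 -> q_odd
  Position 1: read '0', 1-count=1 -> q_odd (no change)
  Position 2: read '0', 1-count=1 -> q_odd (no change)
  Position 3: read '1', 1-count=2 -> q_even
  Position 4: read '1', 1-count=3 -> q_odd
  Position 5: read '0', 1-count=3 -> q_odd (no change)
  Position 6: read '0', 1-count=3 -> q_odd (no change)
  Position 7: read '0', 1-count=3 -> q_odd (no change)
  Position 8: read '1', 1-count=4 -> q_even
  Position 9: read '0', 1-count=4 -> q_even (no change)
Final state: q_even, total 1s = 4 (even); the DFA requires an even count -> accept

1


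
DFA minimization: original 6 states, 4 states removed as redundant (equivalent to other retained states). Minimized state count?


Original DFA: 6 states
Redundant states removed: 4
Minimized states = original - removed
= 6 - 4
= 2

2
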